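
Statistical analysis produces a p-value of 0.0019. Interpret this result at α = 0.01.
Since p = 0.0019 < α = 0.01, reject H₀.
There is sufficient evidence to reject the null hypothesis; the result is statistically significant at the 0.01 level.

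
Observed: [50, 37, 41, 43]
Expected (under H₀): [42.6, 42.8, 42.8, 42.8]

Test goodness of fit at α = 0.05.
Chi-square goodness of fit test:
H₀: observed counts match expected distribution
H₁: observed counts differ from expected distribution
df = k - 1 = 3
χ² = Σ(O - E)²/E
   = (50 - 42.6)²/42.6 + (37 - 42.8)²/42.8 + (41 - 42.8)²/42.8 + (43 - 42.8)²/42.8
   = 1.285 + 0.786 + 0.076 + 0.001
   = 2.15
p-value = 0.5423

Since p-value > α = 0.05, we fail to reject H₀.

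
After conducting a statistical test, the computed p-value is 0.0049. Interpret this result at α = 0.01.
Since p = 0.0049 < α = 0.01, reject H₀.
There is sufficient evidence to reject the null hypothesis; the result is statistically significant at the 0.01 level.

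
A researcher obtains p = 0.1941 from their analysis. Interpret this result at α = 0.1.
Since p = 0.1941 > α = 0.1, fail to reject H₀.
There is insufficient evidence to reject the null hypothesis; the result is not statistically significant at the 0.1 level.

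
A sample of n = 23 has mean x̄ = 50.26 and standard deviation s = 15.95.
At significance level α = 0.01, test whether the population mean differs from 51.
One-sample t-test:
H₀: μ = 51
H₁: μ ≠ 51
df = n - 1 = 22
t = (x̄ - μ₀) / (s/√n) = (50.26 - 51) / (15.95/√23) = -0.223
p-value = 0.8260

Since p-value > α = 0.01, we fail to reject H₀.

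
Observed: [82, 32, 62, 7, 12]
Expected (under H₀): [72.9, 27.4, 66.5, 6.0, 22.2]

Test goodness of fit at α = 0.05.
Chi-square goodness of fit test:
H₀: observed counts match expected distribution
H₁: observed counts differ from expected distribution
df = k - 1 = 4
χ² = Σ(O - E)²/E
   = (82 - 72.9)²/72.9 + (32 - 27.4)²/27.4 + (62 - 66.5)²/66.5 + (7 - 6.0)²/6.0 + (12 - 22.2)²/22.2
   = 1.136 + 0.772 + 0.305 + 0.167 + 4.686
   = 7.07
p-value = 0.1324

Since p-value > α = 0.05, we fail to reject H₀.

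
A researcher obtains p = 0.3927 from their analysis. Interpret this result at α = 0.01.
Since p = 0.3927 > α = 0.01, fail to reject H₀.
There is insufficient evidence to reject the null hypothesis; the result is not statistically significant at the 0.01 level.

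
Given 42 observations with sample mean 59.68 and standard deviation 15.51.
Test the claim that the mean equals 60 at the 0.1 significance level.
One-sample t-test:
H₀: μ = 60
H₁: μ ≠ 60
df = n - 1 = 41
t = (x̄ - μ₀) / (s/√n) = (59.68 - 60) / (15.51/√42) = -0.134
p-value = 0.8943

Since p-value > α = 0.1, we fail to reject H₀.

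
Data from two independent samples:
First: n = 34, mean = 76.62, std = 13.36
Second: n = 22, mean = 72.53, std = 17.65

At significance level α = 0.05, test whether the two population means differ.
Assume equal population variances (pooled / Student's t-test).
Student's two-sample t-test (equal variances):
H₀: μ₁ = μ₂
H₁: μ₁ ≠ μ₂
df = n₁ + n₂ - 2 = 54
Pooled variance s_p² = [(n₁-1)s₁² + (n₂-1)s₂²] / (n₁ + n₂ - 2) = [(33)(13.36²) + (21)(17.65²)] / 54 = 230.2246
SE = √(s_p²(1/n₁ + 1/n₂)) = √(230.2246 × (1/34 + 1/22)) = 4.1516
t = (x̄₁ - x̄₂) / SE = (76.62 - 72.53) / 4.1516 = 4.09 / 4.1516 = 0.985
p-value = 0.3289

Since p-value > α = 0.05, we fail to reject H₀.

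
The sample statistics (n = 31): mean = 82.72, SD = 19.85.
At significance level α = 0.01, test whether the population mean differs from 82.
One-sample t-test:
H₀: μ = 82
H₁: μ ≠ 82
df = n - 1 = 30
t = (x̄ - μ₀) / (s/√n) = (82.72 - 82) / (19.85/√31) = 0.202
p-value = 0.8413

Since p-value > α = 0.01, we fail to reject H₀.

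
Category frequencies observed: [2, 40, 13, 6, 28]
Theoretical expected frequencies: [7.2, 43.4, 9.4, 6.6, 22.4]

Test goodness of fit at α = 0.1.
Chi-square goodness of fit test:
H₀: observed counts match expected distribution
H₁: observed counts differ from expected distribution
df = k - 1 = 4
χ² = Σ(O - E)²/E
   = (2 - 7.2)²/7.2 + (40 - 43.4)²/43.4 + (13 - 9.4)²/9.4 + (6 - 6.6)²/6.6 + (28 - 22.4)²/22.4
   = 3.756 + 0.266 + 1.379 + 0.055 + 1.400
   = 6.86
p-value = 0.1437

Since p-value > α = 0.1, we fail to reject H₀.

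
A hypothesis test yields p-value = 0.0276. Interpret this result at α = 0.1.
Since p = 0.0276 < α = 0.1, reject H₀.
There is sufficient evidence to reject the null hypothesis; the result is statistically significant at the 0.1 level.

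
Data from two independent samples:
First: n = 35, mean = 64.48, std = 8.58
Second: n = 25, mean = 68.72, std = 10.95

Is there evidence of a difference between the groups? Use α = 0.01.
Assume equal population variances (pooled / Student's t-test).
Student's two-sample t-test (equal variances):
H₀: μ₁ = μ₂
H₁: μ₁ ≠ μ₂
df = n₁ + n₂ - 2 = 58
Pooled variance s_p² = [(n₁-1)s₁² + (n₂-1)s₂²] / (n₁ + n₂ - 2) = [(34)(8.58²) + (24)(10.95²)] / 58 = 92.7693
SE = √(s_p²(1/n₁ + 1/n₂)) = √(92.7693 × (1/35 + 1/25)) = 2.5222
t = (x̄₁ - x̄₂) / SE = (64.48 - 68.72) / 2.5222 = -4.24 / 2.5222 = -1.681
p-value = 0.0981

Since p-value > α = 0.01, we fail to reject H₀.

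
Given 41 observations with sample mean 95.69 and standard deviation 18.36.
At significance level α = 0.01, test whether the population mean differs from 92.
One-sample t-test:
H₀: μ = 92
H₁: μ ≠ 92
df = n - 1 = 40
t = (x̄ - μ₀) / (s/√n) = (95.69 - 92) / (18.36/√41) = 1.287
p-value = 0.2055

Since p-value > α = 0.01, we fail to reject H₀.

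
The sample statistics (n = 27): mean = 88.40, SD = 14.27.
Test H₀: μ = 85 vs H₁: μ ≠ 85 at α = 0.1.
One-sample t-test:
H₀: μ = 85
H₁: μ ≠ 85
df = n - 1 = 26
t = (x̄ - μ₀) / (s/√n) = (88.40 - 85) / (14.27/√27) = 1.238
p-value = 0.2268

Since p-value > α = 0.1, we fail to reject H₀.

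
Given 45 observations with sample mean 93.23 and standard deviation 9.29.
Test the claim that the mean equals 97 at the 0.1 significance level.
One-sample t-test:
H₀: μ = 97
H₁: μ ≠ 97
df = n - 1 = 44
t = (x̄ - μ₀) / (s/√n) = (93.23 - 97) / (9.29/√45) = -2.722
p-value = 0.0093

Since p-value < α = 0.1, we reject H₀.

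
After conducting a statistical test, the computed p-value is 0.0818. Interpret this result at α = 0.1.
Since p = 0.0818 < α = 0.1, reject H₀.
There is sufficient evidence to reject the null hypothesis; the result is statistically significant at the 0.1 level.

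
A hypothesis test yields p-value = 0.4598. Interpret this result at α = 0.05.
Since p = 0.4598 > α = 0.05, fail to reject H₀.
There is insufficient evidence to reject the null hypothesis; the result is not statistically significant at the 0.05 level.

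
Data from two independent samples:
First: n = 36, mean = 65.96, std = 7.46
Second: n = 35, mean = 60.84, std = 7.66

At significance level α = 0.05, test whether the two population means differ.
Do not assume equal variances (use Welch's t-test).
Welch's two-sample t-test:
H₀: μ₁ = μ₂
H₁: μ₁ ≠ μ₂
s₁²/n₁ = 7.46²/36 = 1.5459,  s₂²/n₂ = 7.66²/35 = 1.6764
SE = √(s₁²/n₁ + s₂²/n₂) = √(1.5459 + 1.6764) = 1.7951
df (Welch-Satterthwaite) = (s₁²/n₁ + s₂²/n₂)² / [(s₁²/n₁)²/(n₁-1) + (s₂²/n₂)²/(n₂-1)] ≈ 68.79
t = (x̄₁ - x̄₂) / SE = (65.96 - 60.84) / 1.7951 = 5.12 / 1.7951 = 2.852
p-value = 0.0057

Since p-value < α = 0.05, we reject H₀.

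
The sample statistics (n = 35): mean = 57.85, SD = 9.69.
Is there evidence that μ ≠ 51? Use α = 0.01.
One-sample t-test:
H₀: μ = 51
H₁: μ ≠ 51
df = n - 1 = 34
t = (x̄ - μ₀) / (s/√n) = (57.85 - 51) / (9.69/√35) = 4.182
p-value = 0.0002

Since p-value < α = 0.01, we reject H₀.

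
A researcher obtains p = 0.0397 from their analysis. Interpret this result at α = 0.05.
Since p = 0.0397 < α = 0.05, reject H₀.
There is sufficient evidence to reject the null hypothesis; the result is statistically significant at the 0.05 level.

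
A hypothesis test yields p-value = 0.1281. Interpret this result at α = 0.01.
Since p = 0.1281 > α = 0.01, fail to reject H₀.
There is insufficient evidence to reject the null hypothesis; the result is not statistically significant at the 0.01 level.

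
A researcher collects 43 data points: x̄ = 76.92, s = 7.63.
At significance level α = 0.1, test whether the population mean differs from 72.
One-sample t-test:
H₀: μ = 72
H₁: μ ≠ 72
df = n - 1 = 42
t = (x̄ - μ₀) / (s/√n) = (76.92 - 72) / (7.63/√43) = 4.228
p-value = 0.0001

Since p-value < α = 0.1, we reject H₀.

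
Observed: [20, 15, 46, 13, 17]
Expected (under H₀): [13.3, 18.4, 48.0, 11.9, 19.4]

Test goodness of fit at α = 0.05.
Chi-square goodness of fit test:
H₀: observed counts match expected distribution
H₁: observed counts differ from expected distribution
df = k - 1 = 4
χ² = Σ(O - E)²/E
   = (20 - 13.3)²/13.3 + (15 - 18.4)²/18.4 + (46 - 48.0)²/48.0 + (13 - 11.9)²/11.9 + (17 - 19.4)²/19.4
   = 3.375 + 0.628 + 0.083 + 0.102 + 0.297
   = 4.49
p-value = 0.3443

Since p-value > α = 0.05, we fail to reject H₀.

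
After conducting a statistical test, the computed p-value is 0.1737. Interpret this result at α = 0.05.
Since p = 0.1737 > α = 0.05, fail to reject H₀.
There is insufficient evidence to reject the null hypothesis; the result is not statistically significant at the 0.05 level.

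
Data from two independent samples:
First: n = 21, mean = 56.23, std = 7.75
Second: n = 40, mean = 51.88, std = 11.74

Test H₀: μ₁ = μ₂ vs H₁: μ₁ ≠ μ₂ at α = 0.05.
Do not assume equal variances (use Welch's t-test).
Welch's two-sample t-test:
H₀: μ₁ = μ₂
H₁: μ₁ ≠ μ₂
s₁²/n₁ = 7.75²/21 = 2.8601,  s₂²/n₂ = 11.74²/40 = 3.4457
SE = √(s₁²/n₁ + s₂²/n₂) = √(2.8601 + 3.4457) = 2.5111
df (Welch-Satterthwaite) = (s₁²/n₁ + s₂²/n₂)² / [(s₁²/n₁)²/(n₁-1) + (s₂²/n₂)²/(n₂-1)] ≈ 55.73
t = (x̄₁ - x̄₂) / SE = (56.23 - 51.88) / 2.5111 = 4.35 / 2.5111 = 1.732
p-value = 0.0888

Since p-value > α = 0.05, we fail to reject H₀.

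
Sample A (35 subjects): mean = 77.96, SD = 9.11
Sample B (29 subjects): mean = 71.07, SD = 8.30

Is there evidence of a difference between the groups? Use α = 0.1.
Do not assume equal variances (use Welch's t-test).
Welch's two-sample t-test:
H₀: μ₁ = μ₂
H₁: μ₁ ≠ μ₂
s₁²/n₁ = 9.11²/35 = 2.3712,  s₂²/n₂ = 8.30²/29 = 2.3755
SE = √(s₁²/n₁ + s₂²/n₂) = √(2.3712 + 2.3755) = 2.1787
df (Welch-Satterthwaite) = (s₁²/n₁ + s₂²/n₂)² / [(s₁²/n₁)²/(n₁-1) + (s₂²/n₂)²/(n₂-1)] ≈ 61.41
t = (x̄₁ - x̄₂) / SE = (77.96 - 71.07) / 2.1787 = 6.89 / 2.1787 = 3.162
p-value = 0.0024

Since p-value < α = 0.1, we reject H₀.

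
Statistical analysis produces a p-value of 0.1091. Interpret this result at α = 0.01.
Since p = 0.1091 > α = 0.01, fail to reject H₀.
There is insufficient evidence to reject the null hypothesis; the result is not statistically significant at the 0.01 level.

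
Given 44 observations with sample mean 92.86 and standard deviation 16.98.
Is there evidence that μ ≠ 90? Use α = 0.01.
One-sample t-test:
H₀: μ = 90
H₁: μ ≠ 90
df = n - 1 = 43
t = (x̄ - μ₀) / (s/√n) = (92.86 - 90) / (16.98/√44) = 1.117
p-value = 0.2701

Since p-value > α = 0.01, we fail to reject H₀.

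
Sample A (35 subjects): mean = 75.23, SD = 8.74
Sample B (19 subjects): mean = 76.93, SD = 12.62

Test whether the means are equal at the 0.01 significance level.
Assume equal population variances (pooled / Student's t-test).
Student's two-sample t-test (equal variances):
H₀: μ₁ = μ₂
H₁: μ₁ ≠ μ₂
df = n₁ + n₂ - 2 = 52
Pooled variance s_p² = [(n₁-1)s₁² + (n₂-1)s₂²] / (n₁ + n₂ - 2) = [(34)(8.74²) + (18)(12.62²)] / 52 = 105.0757
SE = √(s_p²(1/n₁ + 1/n₂)) = √(105.0757 × (1/35 + 1/19)) = 2.9210
t = (x̄₁ - x̄₂) / SE = (75.23 - 76.93) / 2.9210 = -1.70 / 2.9210 = -0.582
p-value = 0.5631

Since p-value > α = 0.01, we fail to reject H₀.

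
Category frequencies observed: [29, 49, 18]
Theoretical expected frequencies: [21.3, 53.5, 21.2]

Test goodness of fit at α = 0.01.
Chi-square goodness of fit test:
H₀: observed counts match expected distribution
H₁: observed counts differ from expected distribution
df = k - 1 = 2
χ² = Σ(O - E)²/E
   = (29 - 21.3)²/21.3 + (49 - 53.5)²/53.5 + (18 - 21.2)²/21.2
   = 2.784 + 0.379 + 0.483
   = 3.65
p-value = 0.1616

Since p-value > α = 0.01, we fail to reject H₀.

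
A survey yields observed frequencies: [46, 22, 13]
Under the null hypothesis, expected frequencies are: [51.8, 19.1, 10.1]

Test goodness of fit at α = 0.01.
Chi-square goodness of fit test:
H₀: observed counts match expected distribution
H₁: observed counts differ from expected distribution
df = k - 1 = 2
χ² = Σ(O - E)²/E
   = (46 - 51.8)²/51.8 + (22 - 19.1)²/19.1 + (13 - 10.1)²/10.1
   = 0.649 + 0.440 + 0.833
   = 1.92
p-value = 0.3824

Since p-value > α = 0.01, we fail to reject H₀.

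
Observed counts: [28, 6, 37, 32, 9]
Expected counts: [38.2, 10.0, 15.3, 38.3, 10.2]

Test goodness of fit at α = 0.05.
Chi-square goodness of fit test:
H₀: observed counts match expected distribution
H₁: observed counts differ from expected distribution
df = k - 1 = 4
χ² = Σ(O - E)²/E
   = (28 - 38.2)²/38.2 + (6 - 10.0)²/10.0 + (37 - 15.3)²/15.3 + (32 - 38.3)²/38.3 + (9 - 10.2)²/10.2
   = 2.724 + 1.600 + 30.777 + 1.036 + 0.141
   = 36.28
p-value < 0.0001

Since p-value < α = 0.05, we reject H₀.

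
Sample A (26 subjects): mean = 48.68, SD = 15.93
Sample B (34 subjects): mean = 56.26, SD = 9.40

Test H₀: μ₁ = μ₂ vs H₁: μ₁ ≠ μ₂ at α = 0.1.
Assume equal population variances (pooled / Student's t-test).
Student's two-sample t-test (equal variances):
H₀: μ₁ = μ₂
H₁: μ₁ ≠ μ₂
df = n₁ + n₂ - 2 = 58
Pooled variance s_p² = [(n₁-1)s₁² + (n₂-1)s₂²] / (n₁ + n₂ - 2) = [(25)(15.93²) + (33)(9.40²)] / 58 = 159.6552
SE = √(s_p²(1/n₁ + 1/n₂)) = √(159.6552 × (1/26 + 1/34)) = 3.2919
t = (x̄₁ - x̄₂) / SE = (48.68 - 56.26) / 3.2919 = -7.58 / 3.2919 = -2.303
p-value = 0.0249

Since p-value < α = 0.1, we reject H₀.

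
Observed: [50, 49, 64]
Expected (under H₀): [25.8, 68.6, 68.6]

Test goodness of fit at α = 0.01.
Chi-square goodness of fit test:
H₀: observed counts match expected distribution
H₁: observed counts differ from expected distribution
df = k - 1 = 2
χ² = Σ(O - E)²/E
   = (50 - 25.8)²/25.8 + (49 - 68.6)²/68.6 + (64 - 68.6)²/68.6
   = 22.699 + 5.600 + 0.308
   = 28.61
p-value < 0.0001

Since p-value < α = 0.01, we reject H₀.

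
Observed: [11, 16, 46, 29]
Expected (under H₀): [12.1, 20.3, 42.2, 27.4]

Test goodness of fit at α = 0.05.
Chi-square goodness of fit test:
H₀: observed counts match expected distribution
H₁: observed counts differ from expected distribution
df = k - 1 = 3
χ² = Σ(O - E)²/E
   = (11 - 12.1)²/12.1 + (16 - 20.3)²/20.3 + (46 - 42.2)²/42.2 + (29 - 27.4)²/27.4
   = 0.100 + 0.911 + 0.342 + 0.093
   = 1.45
p-value = 0.6947

Since p-value > α = 0.05, we fail to reject H₀.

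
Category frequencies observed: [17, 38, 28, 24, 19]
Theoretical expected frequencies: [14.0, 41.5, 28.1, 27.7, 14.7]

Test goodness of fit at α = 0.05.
Chi-square goodness of fit test:
H₀: observed counts match expected distribution
H₁: observed counts differ from expected distribution
df = k - 1 = 4
χ² = Σ(O - E)²/E
   = (17 - 14.0)²/14.0 + (38 - 41.5)²/41.5 + (28 - 28.1)²/28.1 + (24 - 27.7)²/27.7 + (19 - 14.7)²/14.7
   = 0.643 + 0.295 + 0.000 + 0.494 + 1.258
   = 2.69
p-value = 0.6109

Since p-value > α = 0.05, we fail to reject H₀.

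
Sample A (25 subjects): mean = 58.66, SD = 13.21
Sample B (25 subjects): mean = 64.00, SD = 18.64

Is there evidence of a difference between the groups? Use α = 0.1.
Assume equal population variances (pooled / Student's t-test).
Student's two-sample t-test (equal variances):
H₀: μ₁ = μ₂
H₁: μ₁ ≠ μ₂
df = n₁ + n₂ - 2 = 48
Pooled variance s_p² = [(n₁-1)s₁² + (n₂-1)s₂²] / (n₁ + n₂ - 2) = [(24)(13.21²) + (24)(18.64²)] / 48 = 260.9769
SE = √(s_p²(1/n₁ + 1/n₂)) = √(260.9769 × (1/25 + 1/25)) = 4.5693
t = (x̄₁ - x̄₂) / SE = (58.66 - 64.00) / 4.5693 = -5.34 / 4.5693 = -1.169
p-value = 0.2483

Since p-value > α = 0.1, we fail to reject H₀.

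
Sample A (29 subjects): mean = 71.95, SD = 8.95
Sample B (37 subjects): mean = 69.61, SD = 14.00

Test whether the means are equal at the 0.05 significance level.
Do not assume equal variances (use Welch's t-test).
Welch's two-sample t-test:
H₀: μ₁ = μ₂
H₁: μ₁ ≠ μ₂
s₁²/n₁ = 8.95²/29 = 2.7622,  s₂²/n₂ = 14.00²/37 = 5.2973
SE = √(s₁²/n₁ + s₂²/n₂) = √(2.7622 + 5.2973) = 2.8389
df (Welch-Satterthwaite) = (s₁²/n₁ + s₂²/n₂)² / [(s₁²/n₁)²/(n₁-1) + (s₂²/n₂)²/(n₂-1)] ≈ 61.75
t = (x̄₁ - x̄₂) / SE = (71.95 - 69.61) / 2.8389 = 2.34 / 2.8389 = 0.824
p-value = 0.4130

Since p-value > α = 0.05, we fail to reject H₀.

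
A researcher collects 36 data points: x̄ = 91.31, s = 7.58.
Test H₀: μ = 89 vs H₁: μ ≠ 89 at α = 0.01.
One-sample t-test:
H₀: μ = 89
H₁: μ ≠ 89
df = n - 1 = 35
t = (x̄ - μ₀) / (s/√n) = (91.31 - 89) / (7.58/√36) = 1.828
p-value = 0.0760

Since p-value > α = 0.01, we fail to reject H₀.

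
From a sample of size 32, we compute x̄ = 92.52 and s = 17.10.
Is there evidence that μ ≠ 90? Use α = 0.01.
One-sample t-test:
H₀: μ = 90
H₁: μ ≠ 90
df = n - 1 = 31
t = (x̄ - μ₀) / (s/√n) = (92.52 - 90) / (17.10/√32) = 0.834
p-value = 0.4109

Since p-value > α = 0.01, we fail to reject H₀.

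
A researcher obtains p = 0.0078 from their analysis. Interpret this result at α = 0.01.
Since p = 0.0078 < α = 0.01, reject H₀.
There is sufficient evidence to reject the null hypothesis; the result is statistically significant at the 0.01 level.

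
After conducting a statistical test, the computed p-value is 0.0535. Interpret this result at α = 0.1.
Since p = 0.0535 < α = 0.1, reject H₀.
There is sufficient evidence to reject the null hypothesis; the result is statistically significant at the 0.1 level.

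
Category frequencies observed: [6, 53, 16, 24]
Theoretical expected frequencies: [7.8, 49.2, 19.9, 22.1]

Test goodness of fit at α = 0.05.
Chi-square goodness of fit test:
H₀: observed counts match expected distribution
H₁: observed counts differ from expected distribution
df = k - 1 = 3
χ² = Σ(O - E)²/E
   = (6 - 7.8)²/7.8 + (53 - 49.2)²/49.2 + (16 - 19.9)²/19.9 + (24 - 22.1)²/22.1
   = 0.415 + 0.293 + 0.764 + 0.163
   = 1.64
p-value = 0.6511

Since p-value > α = 0.05, we fail to reject H₀.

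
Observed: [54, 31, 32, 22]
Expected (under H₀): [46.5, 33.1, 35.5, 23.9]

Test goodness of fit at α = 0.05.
Chi-square goodness of fit test:
H₀: observed counts match expected distribution
H₁: observed counts differ from expected distribution
df = k - 1 = 3
χ² = Σ(O - E)²/E
   = (54 - 46.5)²/46.5 + (31 - 33.1)²/33.1 + (32 - 35.5)²/35.5 + (22 - 23.9)²/23.9
   = 1.210 + 0.133 + 0.345 + 0.151
   = 1.84
p-value = 0.6065

Since p-value > α = 0.05, we fail to reject H₀.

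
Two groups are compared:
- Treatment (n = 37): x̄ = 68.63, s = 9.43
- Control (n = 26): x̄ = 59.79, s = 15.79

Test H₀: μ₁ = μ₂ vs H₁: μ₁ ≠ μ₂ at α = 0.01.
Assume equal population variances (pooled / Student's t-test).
Student's two-sample t-test (equal variances):
H₀: μ₁ = μ₂
H₁: μ₁ ≠ μ₂
df = n₁ + n₂ - 2 = 61
Pooled variance s_p² = [(n₁-1)s₁² + (n₂-1)s₂²] / (n₁ + n₂ - 2) = [(36)(9.43²) + (25)(15.79²)] / 61 = 154.6623
SE = √(s_p²(1/n₁ + 1/n₂)) = √(154.6623 × (1/37 + 1/26)) = 3.1825
t = (x̄₁ - x̄₂) / SE = (68.63 - 59.79) / 3.1825 = 8.84 / 3.1825 = 2.778
p-value = 0.0073

Since p-value < α = 0.01, we reject H₀.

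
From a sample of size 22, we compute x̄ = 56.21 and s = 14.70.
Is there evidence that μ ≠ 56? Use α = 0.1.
One-sample t-test:
H₀: μ = 56
H₁: μ ≠ 56
df = n - 1 = 21
t = (x̄ - μ₀) / (s/√n) = (56.21 - 56) / (14.70/√22) = 0.067
p-value = 0.9472

Since p-value > α = 0.1, we fail to reject H₀.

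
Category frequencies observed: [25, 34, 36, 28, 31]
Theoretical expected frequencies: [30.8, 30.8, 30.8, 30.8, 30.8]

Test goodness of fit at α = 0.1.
Chi-square goodness of fit test:
H₀: observed counts match expected distribution
H₁: observed counts differ from expected distribution
df = k - 1 = 4
χ² = Σ(O - E)²/E
   = (25 - 30.8)²/30.8 + (34 - 30.8)²/30.8 + (36 - 30.8)²/30.8 + (28 - 30.8)²/30.8 + (31 - 30.8)²/30.8
   = 1.092 + 0.332 + 0.878 + 0.255 + 0.001
   = 2.56
p-value = 0.6342

Since p-value > α = 0.1, we fail to reject H₀.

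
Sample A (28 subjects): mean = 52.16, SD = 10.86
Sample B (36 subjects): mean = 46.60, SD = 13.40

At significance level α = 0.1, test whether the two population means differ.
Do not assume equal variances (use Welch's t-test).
Welch's two-sample t-test:
H₀: μ₁ = μ₂
H₁: μ₁ ≠ μ₂
s₁²/n₁ = 10.86²/28 = 4.2121,  s₂²/n₂ = 13.40²/36 = 4.9878
SE = √(s₁²/n₁ + s₂²/n₂) = √(4.2121 + 4.9878) = 3.0331
df (Welch-Satterthwaite) = (s₁²/n₁ + s₂²/n₂)² / [(s₁²/n₁)²/(n₁-1) + (s₂²/n₂)²/(n₂-1)] ≈ 61.87
t = (x̄₁ - x̄₂) / SE = (52.16 - 46.60) / 3.0331 = 5.56 / 3.0331 = 1.833
p-value = 0.0716

Since p-value < α = 0.1, we reject H₀.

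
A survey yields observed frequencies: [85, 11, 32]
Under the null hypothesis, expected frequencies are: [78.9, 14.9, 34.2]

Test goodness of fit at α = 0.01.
Chi-square goodness of fit test:
H₀: observed counts match expected distribution
H₁: observed counts differ from expected distribution
df = k - 1 = 2
χ² = Σ(O - E)²/E
   = (85 - 78.9)²/78.9 + (11 - 14.9)²/14.9 + (32 - 34.2)²/34.2
   = 0.472 + 1.021 + 0.142
   = 1.63
p-value = 0.4418

Since p-value > α = 0.01, we fail to reject H₀.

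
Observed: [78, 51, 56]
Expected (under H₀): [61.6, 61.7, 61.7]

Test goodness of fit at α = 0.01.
Chi-square goodness of fit test:
H₀: observed counts match expected distribution
H₁: observed counts differ from expected distribution
df = k - 1 = 2
χ² = Σ(O - E)²/E
   = (78 - 61.6)²/61.6 + (51 - 61.7)²/61.7 + (56 - 61.7)²/61.7
   = 4.366 + 1.856 + 0.527
   = 6.75
p-value = 0.0342

Since p-value > α = 0.01, we fail to reject H₀.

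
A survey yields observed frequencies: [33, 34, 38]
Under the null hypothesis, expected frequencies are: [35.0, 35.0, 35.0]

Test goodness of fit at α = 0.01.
Chi-square goodness of fit test:
H₀: observed counts match expected distribution
H₁: observed counts differ from expected distribution
df = k - 1 = 2
χ² = Σ(O - E)²/E
   = (33 - 35.0)²/35.0 + (34 - 35.0)²/35.0 + (38 - 35.0)²/35.0
   = 0.114 + 0.029 + 0.257
   = 0.40
p-value = 0.8187

Since p-value > α = 0.01, we fail to reject H₀.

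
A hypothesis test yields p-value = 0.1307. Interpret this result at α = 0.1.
Since p = 0.1307 > α = 0.1, fail to reject H₀.
There is insufficient evidence to reject the null hypothesis; the result is not statistically significant at the 0.1 level.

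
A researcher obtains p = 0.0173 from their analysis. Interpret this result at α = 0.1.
Since p = 0.0173 < α = 0.1, reject H₀.
There is sufficient evidence to reject the null hypothesis; the result is statistically significant at the 0.1 level.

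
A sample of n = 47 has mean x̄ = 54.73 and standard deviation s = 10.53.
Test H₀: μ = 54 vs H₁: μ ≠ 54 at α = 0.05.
One-sample t-test:
H₀: μ = 54
H₁: μ ≠ 54
df = n - 1 = 46
t = (x̄ - μ₀) / (s/√n) = (54.73 - 54) / (10.53/√47) = 0.475
p-value = 0.6368

Since p-value > α = 0.05, we fail to reject H₀.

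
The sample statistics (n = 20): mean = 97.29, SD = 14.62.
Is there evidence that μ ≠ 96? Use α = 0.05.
One-sample t-test:
H₀: μ = 96
H₁: μ ≠ 96
df = n - 1 = 19
t = (x̄ - μ₀) / (s/√n) = (97.29 - 96) / (14.62/√20) = 0.395
p-value = 0.6975

Since p-value > α = 0.05, we fail to reject H₀.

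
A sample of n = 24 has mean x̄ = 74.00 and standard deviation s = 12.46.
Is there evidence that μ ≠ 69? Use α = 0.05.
One-sample t-test:
H₀: μ = 69
H₁: μ ≠ 69
df = n - 1 = 23
t = (x̄ - μ₀) / (s/√n) = (74.00 - 69) / (12.46/√24) = 1.966
p-value = 0.0615

Since p-value > α = 0.05, we fail to reject H₀.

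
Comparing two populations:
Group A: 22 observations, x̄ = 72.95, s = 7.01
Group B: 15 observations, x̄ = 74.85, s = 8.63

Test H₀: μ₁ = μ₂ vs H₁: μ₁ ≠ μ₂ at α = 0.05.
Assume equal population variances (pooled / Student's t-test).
Student's two-sample t-test (equal variances):
H₀: μ₁ = μ₂
H₁: μ₁ ≠ μ₂
df = n₁ + n₂ - 2 = 35
Pooled variance s_p² = [(n₁-1)s₁² + (n₂-1)s₂²] / (n₁ + n₂ - 2) = [(21)(7.01²) + (14)(8.63²)] / 35 = 59.2748
SE = √(s_p²(1/n₁ + 1/n₂)) = √(59.2748 × (1/22 + 1/15)) = 2.5780
t = (x̄₁ - x̄₂) / SE = (72.95 - 74.85) / 2.5780 = -1.90 / 2.5780 = -0.737
p-value = 0.4660

Since p-value > α = 0.05, we fail to reject H₀.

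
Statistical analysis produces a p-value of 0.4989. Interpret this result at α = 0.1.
Since p = 0.4989 > α = 0.1, fail to reject H₀.
There is insufficient evidence to reject the null hypothesis; the result is not statistically significant at the 0.1 level.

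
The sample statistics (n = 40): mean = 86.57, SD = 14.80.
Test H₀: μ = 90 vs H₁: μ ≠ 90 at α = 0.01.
One-sample t-test:
H₀: μ = 90
H₁: μ ≠ 90
df = n - 1 = 39
t = (x̄ - μ₀) / (s/√n) = (86.57 - 90) / (14.80/√40) = -1.466
p-value = 0.1507

Since p-value > α = 0.01, we fail to reject H₀.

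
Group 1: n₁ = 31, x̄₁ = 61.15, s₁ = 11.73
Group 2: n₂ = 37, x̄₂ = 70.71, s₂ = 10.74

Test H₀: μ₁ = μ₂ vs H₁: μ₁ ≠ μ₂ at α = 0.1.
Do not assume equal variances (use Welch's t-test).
Welch's two-sample t-test:
H₀: μ₁ = μ₂
H₁: μ₁ ≠ μ₂
s₁²/n₁ = 11.73²/31 = 4.4385,  s₂²/n₂ = 10.74²/37 = 3.1175
SE = √(s₁²/n₁ + s₂²/n₂) = √(4.4385 + 3.1175) = 2.7488
df (Welch-Satterthwaite) = (s₁²/n₁ + s₂²/n₂)² / [(s₁²/n₁)²/(n₁-1) + (s₂²/n₂)²/(n₂-1)] ≈ 61.61
t = (x̄₁ - x̄₂) / SE = (61.15 - 70.71) / 2.7488 = -9.56 / 2.7488 = -3.478
p-value = 0.0009

Since p-value < α = 0.1, we reject H₀.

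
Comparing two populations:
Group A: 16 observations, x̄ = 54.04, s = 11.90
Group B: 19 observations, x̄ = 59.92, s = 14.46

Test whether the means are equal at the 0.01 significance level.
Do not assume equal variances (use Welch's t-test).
Welch's two-sample t-test:
H₀: μ₁ = μ₂
H₁: μ₁ ≠ μ₂
s₁²/n₁ = 11.90²/16 = 8.8506,  s₂²/n₂ = 14.46²/19 = 11.0048
SE = √(s₁²/n₁ + s₂²/n₂) = √(8.8506 + 11.0048) = 4.4559
df (Welch-Satterthwaite) = (s₁²/n₁ + s₂²/n₂)² / [(s₁²/n₁)²/(n₁-1) + (s₂²/n₂)²/(n₂-1)] ≈ 32.99
t = (x̄₁ - x̄₂) / SE = (54.04 - 59.92) / 4.4559 = -5.88 / 4.4559 = -1.320
p-value = 0.1961

Since p-value > α = 0.01, we fail to reject H₀.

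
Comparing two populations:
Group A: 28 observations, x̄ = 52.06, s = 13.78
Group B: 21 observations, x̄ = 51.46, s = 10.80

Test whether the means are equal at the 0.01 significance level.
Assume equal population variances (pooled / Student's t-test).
Student's two-sample t-test (equal variances):
H₀: μ₁ = μ₂
H₁: μ₁ ≠ μ₂
df = n₁ + n₂ - 2 = 47
Pooled variance s_p² = [(n₁-1)s₁² + (n₂-1)s₂²] / (n₁ + n₂ - 2) = [(27)(13.78²) + (20)(10.80²)] / 47 = 158.7189
SE = √(s_p²(1/n₁ + 1/n₂)) = √(158.7189 × (1/28 + 1/21)) = 3.6368
t = (x̄₁ - x̄₂) / SE = (52.06 - 51.46) / 3.6368 = 0.60 / 3.6368 = 0.165
p-value = 0.8697

Since p-value > α = 0.01, we fail to reject H₀.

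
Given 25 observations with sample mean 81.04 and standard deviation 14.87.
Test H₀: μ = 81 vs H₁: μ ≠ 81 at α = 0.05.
One-sample t-test:
H₀: μ = 81
H₁: μ ≠ 81
df = n - 1 = 24
t = (x̄ - μ₀) / (s/√n) = (81.04 - 81) / (14.87/√25) = 0.013
p-value = 0.9894

Since p-value > α = 0.05, we fail to reject H₀.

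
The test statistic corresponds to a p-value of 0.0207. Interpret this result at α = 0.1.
Since p = 0.0207 < α = 0.1, reject H₀.
There is sufficient evidence to reject the null hypothesis; the result is statistically significant at the 0.1 level.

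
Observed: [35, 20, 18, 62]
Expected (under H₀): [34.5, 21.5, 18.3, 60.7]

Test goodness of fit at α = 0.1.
Chi-square goodness of fit test:
H₀: observed counts match expected distribution
H₁: observed counts differ from expected distribution
df = k - 1 = 3
χ² = Σ(O - E)²/E
   = (35 - 34.5)²/34.5 + (20 - 21.5)²/21.5 + (18 - 18.3)²/18.3 + (62 - 60.7)²/60.7
   = 0.007 + 0.105 + 0.005 + 0.028
   = 0.14
p-value = 0.9860

Since p-value > α = 0.1, we fail to reject H₀.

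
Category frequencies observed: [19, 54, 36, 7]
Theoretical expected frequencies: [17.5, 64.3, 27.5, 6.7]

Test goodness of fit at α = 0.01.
Chi-square goodness of fit test:
H₀: observed counts match expected distribution
H₁: observed counts differ from expected distribution
df = k - 1 = 3
χ² = Σ(O - E)²/E
   = (19 - 17.5)²/17.5 + (54 - 64.3)²/64.3 + (36 - 27.5)²/27.5 + (7 - 6.7)²/6.7
   = 0.129 + 1.650 + 2.627 + 0.013
   = 4.42
p-value = 0.2196

Since p-value > α = 0.01, we fail to reject H₀.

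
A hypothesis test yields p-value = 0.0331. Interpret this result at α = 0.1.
Since p = 0.0331 < α = 0.1, reject H₀.
There is sufficient evidence to reject the null hypothesis; the result is statistically significant at the 0.1 level.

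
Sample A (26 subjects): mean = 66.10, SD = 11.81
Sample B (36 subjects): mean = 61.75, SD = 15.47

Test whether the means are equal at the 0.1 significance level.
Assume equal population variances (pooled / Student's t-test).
Student's two-sample t-test (equal variances):
H₀: μ₁ = μ₂
H₁: μ₁ ≠ μ₂
df = n₁ + n₂ - 2 = 60
Pooled variance s_p² = [(n₁-1)s₁² + (n₂-1)s₂²] / (n₁ + n₂ - 2) = [(25)(11.81²) + (35)(15.47²)] / 60 = 197.7189
SE = √(s_p²(1/n₁ + 1/n₂)) = √(197.7189 × (1/26 + 1/36)) = 3.6189
t = (x̄₁ - x̄₂) / SE = (66.10 - 61.75) / 3.6189 = 4.35 / 3.6189 = 1.202
p-value = 0.2341

Since p-value > α = 0.1, we fail to reject H₀.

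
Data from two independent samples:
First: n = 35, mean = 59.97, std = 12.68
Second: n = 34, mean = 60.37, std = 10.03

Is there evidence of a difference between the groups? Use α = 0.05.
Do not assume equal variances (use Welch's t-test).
Welch's two-sample t-test:
H₀: μ₁ = μ₂
H₁: μ₁ ≠ μ₂
s₁²/n₁ = 12.68²/35 = 4.5938,  s₂²/n₂ = 10.03²/34 = 2.9588
SE = √(s₁²/n₁ + s₂²/n₂) = √(4.5938 + 2.9588) = 2.7482
df (Welch-Satterthwaite) = (s₁²/n₁ + s₂²/n₂)² / [(s₁²/n₁)²/(n₁-1) + (s₂²/n₂)²/(n₂-1)] ≈ 64.38
t = (x̄₁ - x̄₂) / SE = (59.97 - 60.37) / 2.7482 = -0.40 / 2.7482 = -0.146
p-value = 0.8847

Since p-value > α = 0.05, we fail to reject H₀.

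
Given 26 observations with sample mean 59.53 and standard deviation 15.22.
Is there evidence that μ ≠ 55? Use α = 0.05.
One-sample t-test:
H₀: μ = 55
H₁: μ ≠ 55
df = n - 1 = 25
t = (x̄ - μ₀) / (s/√n) = (59.53 - 55) / (15.22/√26) = 1.518
p-value = 0.1416

Since p-value > α = 0.05, we fail to reject H₀.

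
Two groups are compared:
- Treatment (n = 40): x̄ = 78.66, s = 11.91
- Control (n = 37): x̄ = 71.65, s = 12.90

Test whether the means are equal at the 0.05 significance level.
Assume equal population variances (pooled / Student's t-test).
Student's two-sample t-test (equal variances):
H₀: μ₁ = μ₂
H₁: μ₁ ≠ μ₂
df = n₁ + n₂ - 2 = 75
Pooled variance s_p² = [(n₁-1)s₁² + (n₂-1)s₂²] / (n₁ + n₂ - 2) = [(39)(11.91²) + (36)(12.90²)] / 75 = 153.6378
SE = √(s_p²(1/n₁ + 1/n₂)) = √(153.6378 × (1/40 + 1/37)) = 2.8272
t = (x̄₁ - x̄₂) / SE = (78.66 - 71.65) / 2.8272 = 7.01 / 2.8272 = 2.479
p-value = 0.0154

Since p-value < α = 0.05, we reject H₀.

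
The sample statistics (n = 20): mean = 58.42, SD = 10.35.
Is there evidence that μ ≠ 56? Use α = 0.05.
One-sample t-test:
H₀: μ = 56
H₁: μ ≠ 56
df = n - 1 = 19
t = (x̄ - μ₀) / (s/√n) = (58.42 - 56) / (10.35/√20) = 1.046
p-value = 0.3088

Since p-value > α = 0.05, we fail to reject H₀.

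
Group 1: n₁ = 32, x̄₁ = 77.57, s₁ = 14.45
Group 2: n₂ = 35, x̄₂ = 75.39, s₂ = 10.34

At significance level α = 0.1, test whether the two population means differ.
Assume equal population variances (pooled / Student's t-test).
Student's two-sample t-test (equal variances):
H₀: μ₁ = μ₂
H₁: μ₁ ≠ μ₂
df = n₁ + n₂ - 2 = 65
Pooled variance s_p² = [(n₁-1)s₁² + (n₂-1)s₂²] / (n₁ + n₂ - 2) = [(31)(14.45²) + (34)(10.34²)] / 65 = 155.5078
SE = √(s_p²(1/n₁ + 1/n₂)) = √(155.5078 × (1/32 + 1/35)) = 3.0500
t = (x̄₁ - x̄₂) / SE = (77.57 - 75.39) / 3.0500 = 2.18 / 3.0500 = 0.715
p-value = 0.4773

Since p-value > α = 0.1, we fail to reject H₀.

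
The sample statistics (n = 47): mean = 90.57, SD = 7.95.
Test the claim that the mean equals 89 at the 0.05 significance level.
One-sample t-test:
H₀: μ = 89
H₁: μ ≠ 89
df = n - 1 = 46
t = (x̄ - μ₀) / (s/√n) = (90.57 - 89) / (7.95/√47) = 1.354
p-value = 0.1824

Since p-value > α = 0.05, we fail to reject H₀.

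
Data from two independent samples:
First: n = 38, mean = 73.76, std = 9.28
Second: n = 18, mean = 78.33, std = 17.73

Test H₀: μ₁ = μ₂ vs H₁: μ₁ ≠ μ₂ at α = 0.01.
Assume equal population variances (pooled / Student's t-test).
Student's two-sample t-test (equal variances):
H₀: μ₁ = μ₂
H₁: μ₁ ≠ μ₂
df = n₁ + n₂ - 2 = 54
Pooled variance s_p² = [(n₁-1)s₁² + (n₂-1)s₂²] / (n₁ + n₂ - 2) = [(37)(9.28²) + (17)(17.73²)] / 54 = 157.9700
SE = √(s_p²(1/n₁ + 1/n₂)) = √(157.9700 × (1/38 + 1/18)) = 3.5963
t = (x̄₁ - x̄₂) / SE = (73.76 - 78.33) / 3.5963 = -4.57 / 3.5963 = -1.271
p-value = 0.2093

Since p-value > α = 0.01, we fail to reject H₀.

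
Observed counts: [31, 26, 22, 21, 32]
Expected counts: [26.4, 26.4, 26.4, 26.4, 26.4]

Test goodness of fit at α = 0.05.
Chi-square goodness of fit test:
H₀: observed counts match expected distribution
H₁: observed counts differ from expected distribution
df = k - 1 = 4
χ² = Σ(O - E)²/E
   = (31 - 26.4)²/26.4 + (26 - 26.4)²/26.4 + (22 - 26.4)²/26.4 + (21 - 26.4)²/26.4 + (32 - 26.4)²/26.4
   = 0.802 + 0.006 + 0.733 + 1.105 + 1.188
   = 3.83
p-value = 0.4290

Since p-value > α = 0.05, we fail to reject H₀.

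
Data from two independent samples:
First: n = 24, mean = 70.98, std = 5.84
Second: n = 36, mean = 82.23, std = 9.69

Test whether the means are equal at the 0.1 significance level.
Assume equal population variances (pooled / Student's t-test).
Student's two-sample t-test (equal variances):
H₀: μ₁ = μ₂
H₁: μ₁ ≠ μ₂
df = n₁ + n₂ - 2 = 58
Pooled variance s_p² = [(n₁-1)s₁² + (n₂-1)s₂²] / (n₁ + n₂ - 2) = [(23)(5.84²) + (35)(9.69²)] / 58 = 70.1861
SE = √(s_p²(1/n₁ + 1/n₂)) = √(70.1861 × (1/24 + 1/36)) = 2.2077
t = (x̄₁ - x̄₂) / SE = (70.98 - 82.23) / 2.2077 = -11.25 / 2.2077 = -5.096
p-value < 0.0001

Since p-value < α = 0.1, we reject H₀.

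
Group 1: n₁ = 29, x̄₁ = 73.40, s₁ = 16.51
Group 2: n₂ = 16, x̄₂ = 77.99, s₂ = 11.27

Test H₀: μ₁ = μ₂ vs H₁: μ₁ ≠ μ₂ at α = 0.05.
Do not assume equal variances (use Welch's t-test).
Welch's two-sample t-test:
H₀: μ₁ = μ₂
H₁: μ₁ ≠ μ₂
s₁²/n₁ = 16.51²/29 = 9.3993,  s₂²/n₂ = 11.27²/16 = 7.9383
SE = √(s₁²/n₁ + s₂²/n₂) = √(9.3993 + 7.9383) = 4.1638
df (Welch-Satterthwaite) = (s₁²/n₁ + s₂²/n₂)² / [(s₁²/n₁)²/(n₁-1) + (s₂²/n₂)²/(n₂-1)] ≈ 40.86
t = (x̄₁ - x̄₂) / SE = (73.40 - 77.99) / 4.1638 = -4.59 / 4.1638 = -1.102
p-value = 0.2768

Since p-value > α = 0.05, we fail to reject H₀.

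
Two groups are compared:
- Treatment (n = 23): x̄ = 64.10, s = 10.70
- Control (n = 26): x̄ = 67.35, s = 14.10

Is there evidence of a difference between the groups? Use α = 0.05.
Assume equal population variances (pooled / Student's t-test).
Student's two-sample t-test (equal variances):
H₀: μ₁ = μ₂
H₁: μ₁ ≠ μ₂
df = n₁ + n₂ - 2 = 47
Pooled variance s_p² = [(n₁-1)s₁² + (n₂-1)s₂²] / (n₁ + n₂ - 2) = [(22)(10.70²) + (25)(14.10²)] / 47 = 159.3411
SE = √(s_p²(1/n₁ + 1/n₂)) = √(159.3411 × (1/23 + 1/26)) = 3.6134
t = (x̄₁ - x̄₂) / SE = (64.10 - 67.35) / 3.6134 = -3.25 / 3.6134 = -0.899
p-value = 0.3730

Since p-value > α = 0.05, we fail to reject H₀.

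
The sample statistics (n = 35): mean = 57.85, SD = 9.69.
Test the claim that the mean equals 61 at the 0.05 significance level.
One-sample t-test:
H₀: μ = 61
H₁: μ ≠ 61
df = n - 1 = 34
t = (x̄ - μ₀) / (s/√n) = (57.85 - 61) / (9.69/√35) = -1.923
p-value = 0.0629

Since p-value > α = 0.05, we fail to reject H₀.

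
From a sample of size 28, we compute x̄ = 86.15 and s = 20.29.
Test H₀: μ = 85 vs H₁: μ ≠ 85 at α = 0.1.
One-sample t-test:
H₀: μ = 85
H₁: μ ≠ 85
df = n - 1 = 27
t = (x̄ - μ₀) / (s/√n) = (86.15 - 85) / (20.29/√28) = 0.300
p-value = 0.7665

Since p-value > α = 0.1, we fail to reject H₀.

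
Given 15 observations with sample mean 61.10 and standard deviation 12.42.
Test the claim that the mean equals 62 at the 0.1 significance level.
One-sample t-test:
H₀: μ = 62
H₁: μ ≠ 62
df = n - 1 = 14
t = (x̄ - μ₀) / (s/√n) = (61.10 - 62) / (12.42/√15) = -0.281
p-value = 0.7831

Since p-value > α = 0.1, we fail to reject H₀.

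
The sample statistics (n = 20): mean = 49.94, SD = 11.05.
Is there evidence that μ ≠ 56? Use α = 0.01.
One-sample t-test:
H₀: μ = 56
H₁: μ ≠ 56
df = n - 1 = 19
t = (x̄ - μ₀) / (s/√n) = (49.94 - 56) / (11.05/√20) = -2.453
p-value = 0.0240

Since p-value > α = 0.01, we fail to reject H₀.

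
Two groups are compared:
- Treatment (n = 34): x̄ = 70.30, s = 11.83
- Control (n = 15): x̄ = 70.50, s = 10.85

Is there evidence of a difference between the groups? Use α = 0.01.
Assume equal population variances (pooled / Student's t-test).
Student's two-sample t-test (equal variances):
H₀: μ₁ = μ₂
H₁: μ₁ ≠ μ₂
df = n₁ + n₂ - 2 = 47
Pooled variance s_p² = [(n₁-1)s₁² + (n₂-1)s₂²] / (n₁ + n₂ - 2) = [(33)(11.83²) + (14)(10.85²)] / 47 = 133.3283
SE = √(s_p²(1/n₁ + 1/n₂)) = √(133.3283 × (1/34 + 1/15)) = 3.5791
t = (x̄₁ - x̄₂) / SE = (70.30 - 70.50) / 3.5791 = -0.20 / 3.5791 = -0.056
p-value = 0.9557

Since p-value > α = 0.01, we fail to reject H₀.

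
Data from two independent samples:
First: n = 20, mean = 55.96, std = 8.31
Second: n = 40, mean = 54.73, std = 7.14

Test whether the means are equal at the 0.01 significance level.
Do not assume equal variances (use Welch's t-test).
Welch's two-sample t-test:
H₀: μ₁ = μ₂
H₁: μ₁ ≠ μ₂
s₁²/n₁ = 8.31²/20 = 3.4528,  s₂²/n₂ = 7.14²/40 = 1.2745
SE = √(s₁²/n₁ + s₂²/n₂) = √(3.4528 + 1.2745) = 2.1742
df (Welch-Satterthwaite) = (s₁²/n₁ + s₂²/n₂)² / [(s₁²/n₁)²/(n₁-1) + (s₂²/n₂)²/(n₂-1)] ≈ 33.40
t = (x̄₁ - x̄₂) / SE = (55.96 - 54.73) / 2.1742 = 1.23 / 2.1742 = 0.566
p-value = 0.5754

Since p-value > α = 0.01, we fail to reject H₀.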